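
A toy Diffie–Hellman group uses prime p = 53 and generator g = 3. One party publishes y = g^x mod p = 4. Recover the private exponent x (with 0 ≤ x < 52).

Baby-step giant-step with m = ceil(sqrt(52)) = 8.
Baby table (3^j mod 53 for j=0..7):
  0:1  1:3  2:9  3:27  4:28  5:31  6:40  7:14
Giant step factor: 3^(-8) ≡ 24 (mod 53).
Scan 4·24^i mod 53 for i = 0, 1, …:
  i=0: 4   i=1: 43   i=2: 25   i=3: 17
  i=4: 37   i=5: 40
Match at i=5, j=6: x = 5·8 + 6 = 46.

46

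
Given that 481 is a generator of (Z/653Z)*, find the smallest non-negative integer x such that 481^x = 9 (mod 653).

Baby-step giant-step with m = ceil(sqrt(652)) = 26.
Baby table (481^j mod 653 for j=0..25):
  0:1  1:481  2:199  3:381  4:421  5:71  6:195  7:416
  8:278  9:506  10:470  11:132  12:151  13:148  14:11  15:67
  16:230  17:273  18:60  19:128  20:186  21:5  22:446  23:342
  24:599  25:146
Giant step factor: 481^(-26) ≡ 401 (mod 653).
Scan 9·401^i mod 653 for i = 0, 1, …:
  i=0: 9   i=1: 344   i=2: 161   i=3: 567
  i=4: 123   i=5: 348   i=6: 459   i=7: 566
  i=8: 375   i=9: 185     …   i=19: 304
  i=20: 446
Match at i=20, j=22: x = 20·26 + 22 = 542.

542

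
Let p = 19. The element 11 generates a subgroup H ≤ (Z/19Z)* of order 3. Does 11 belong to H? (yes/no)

yes

⟨11⟩ has order 3; its elements mod 19 are {1, 7, 11}.
11 is in this set.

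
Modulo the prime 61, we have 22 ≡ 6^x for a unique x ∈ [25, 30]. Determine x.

28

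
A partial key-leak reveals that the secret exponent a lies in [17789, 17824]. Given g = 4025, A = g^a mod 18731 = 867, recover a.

17808

Compute 4025^17789 mod 18731 = 17710, then multiply by 4025 repeatedly:
  4025^17789=17710  4025^17790=11295  4025^17791=2238  4025^17792=17070  4025^17793=1442
  4025^17794=16171  4025^17795=16781  4025^17796=18270  4025^17797=17575  4025^17798=11119
  4025^17799=5616  4025^17800=14814  4025^17801=5577  4025^17802=7687  4025^17803=15294
  4025^17804=8284  4025^17805=1920  4025^17806=10828  4025^17807=14394  4025^17808=867
Found 867 at exponent 17808.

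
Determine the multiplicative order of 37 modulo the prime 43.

The order of 37 must divide p − 1 = 42 = 2 · 3 · 7.
Divisors: 1, 2, 3, 6, 7, 14, 21, 42.
Check each in increasing order: 37^1 ≡ 37;  37^2 ≡ 36;  37^3 ≡ 42;  37^6 ≡ 1.
Smallest exponent giving 1 is 6.

6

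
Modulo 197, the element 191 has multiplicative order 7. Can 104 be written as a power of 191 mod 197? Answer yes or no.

yes

⟨191⟩ has order 7; its elements mod 197 are {1, 36, 104, 114, 164, 178, 191}.
104 is in this set.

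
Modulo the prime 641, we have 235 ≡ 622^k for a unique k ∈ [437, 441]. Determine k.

437

Compute 622^437 mod 641 = 235, then multiply by 622 repeatedly:
  622^437=235
Found 235 at exponent 437.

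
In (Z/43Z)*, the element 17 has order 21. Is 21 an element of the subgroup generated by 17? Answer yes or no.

⟨17⟩ has order 21; its elements mod 43 are {1, 4, 6, 9, 10, 11, 13, 14, 15, 16, 17, 21, 23, 24, 25, 31, 35, 36, 38, 40, 41}.
21 is in this set.

yes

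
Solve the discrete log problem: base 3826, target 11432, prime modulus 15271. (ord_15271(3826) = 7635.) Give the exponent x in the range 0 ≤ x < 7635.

Baby-step giant-step with m = ceil(sqrt(7635)) = 88.
Baby table (3826^j mod 15271 for j=0..87):
  0:1  1:3826  2:8658  3:2709  4:10896  5:13537  6:8601  7:13692
  8:6062  9:11834  10:13640  11:5633  12:4477  13:10211  14:4068  15:3019
  16:5818  17:9821  18:8486  19:1290  20:3007  21:5719  22:12822  23:6520
  24:7977  25:8544  26:9404  27:1228  28:10131  29:3408  30:12845  31:2892
  32:8588  33:9767  34:405  35:7159  36:9431  37:12904  38:14832  39:196
  40:1617  41:1887  42:11750  43:12947  44:11369  45:5986  46:11207  47:12285
  48:13543  49:1015  50:4556  51:7045  52:855  53:3236  54:11426  55:10274
  56:770  57:13988  58:8504  59:9074  60:6141  61:8668  62:10427  63:5850
  64:10085  65:10664  66:11623  67:446  68:11315  69:13176  70:1805  71:3438
  72:5457  73:3025  74:13503  75:685  76:9469  77:5582  78:7874  79:11512
  80:3348  81:12350  82:2626  83:14029  84:12660  85:12819  86:10313  87:12545
Giant step factor: 3826^(-88) ≡ 5896 (mod 15271).
Scan 11432·5896^i mod 15271 for i = 0, 1, …:
  i=0: 11432   i=1: 12149   i=2: 9514   i=3: 4161
  i=4: 8030   i=5: 4780   i=6: 7885   i=7: 5036
  i=8: 5432   i=9: 3785     …   i=38: 602
  i=39: 6520
Match at i=39, j=23: x = 39·88 + 23 = 3455.

3455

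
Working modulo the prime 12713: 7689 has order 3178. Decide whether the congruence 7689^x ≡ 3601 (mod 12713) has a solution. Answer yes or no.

3601 ∈ ⟨7689⟩ iff 3601^3178 ≡ 1 (mod 12713), since |⟨7689⟩| = 3178.
3601^3178 mod 12713 = 12712.
Since 12712 ≠ 1, 3601 does not lie in the subgroup.

no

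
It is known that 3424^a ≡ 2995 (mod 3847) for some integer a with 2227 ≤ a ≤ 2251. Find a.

2234

Compute 3424^2227 mod 3847 = 372, then multiply by 3424 repeatedly:
  3424^2227=372  3424^2228=371  3424^2229=794  3424^2230=2674  3424^2231=3763
  3424^2232=909  3424^2233=193  3424^2234=2995
Found 2995 at exponent 2234.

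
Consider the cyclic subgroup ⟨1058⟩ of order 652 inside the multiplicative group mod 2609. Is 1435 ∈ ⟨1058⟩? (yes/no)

yes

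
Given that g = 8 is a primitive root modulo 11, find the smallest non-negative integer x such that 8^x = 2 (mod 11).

Successive powers of 8 modulo 11:
  8^0=1  8^1=8  8^2=9  8^3=6  8^4=4  8^5=10
  8^6=3  8^7=2
So 8^7 ≡ 2 (mod 11), giving x = 7.

7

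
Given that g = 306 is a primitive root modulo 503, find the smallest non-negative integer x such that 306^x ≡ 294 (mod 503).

198

Baby-step giant-step with m = ceil(sqrt(502)) = 23.
Baby table (306^j mod 503 for j=0..22):
  0:1  1:306  2:78  3:227  4:48  5:101  6:223  7:333
  8:292  9:321  10:141  11:391  12:435  13:318  14:229  15:157
  16:257  17:174  18:429  19:494  20:264  21:304  22:472
Giant step factor: 306^(-23) ≡ 418 (mod 503).
Scan 294·418^i mod 503 for i = 0, 1, …:
  i=0: 294   i=1: 160   i=2: 484   i=3: 106
  i=4: 44   i=5: 284   i=6: 4   i=7: 163
  i=8: 229
Match at i=8, j=14: x = 8·23 + 14 = 198.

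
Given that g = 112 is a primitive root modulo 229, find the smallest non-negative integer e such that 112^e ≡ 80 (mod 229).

106

Baby-step giant-step with m = ceil(sqrt(228)) = 16.
Baby table (112^j mod 229 for j=0..15):
  0:1  1:112  2:178  3:13  4:82  5:24  6:169  7:150
  8:83  9:136  10:118  11:163  12:165  13:160  14:58  15:84
Giant step factor: 112^(-16) ≡ 217 (mod 229).
Scan 80·217^i mod 229 for i = 0, 1, …:
  i=0: 80   i=1: 185   i=2: 70   i=3: 76
  i=4: 4   i=5: 181   i=6: 118
Match at i=6, j=10: e = 6·16 + 10 = 106.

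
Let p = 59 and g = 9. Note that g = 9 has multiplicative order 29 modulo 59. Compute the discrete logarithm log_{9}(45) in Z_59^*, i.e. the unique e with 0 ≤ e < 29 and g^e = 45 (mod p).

Successive powers of 9 modulo 59:
  9^0=1  9^1=9  9^2=22  9^3=21  9^4=12  9^5=49
  9^6=28  9^7=16  9^8=26  9^9=57  9^10=41  9^11=15
  9^12=17  9^13=35  9^14=20  9^15=3  9^16=27  9^17=7
  9^18=4  9^19=36  9^20=29  9^21=25  9^22=48  9^23=19
  9^24=53  9^25=5  9^26=45
So 9^26 ≡ 45 (mod 59), giving e = 26.

26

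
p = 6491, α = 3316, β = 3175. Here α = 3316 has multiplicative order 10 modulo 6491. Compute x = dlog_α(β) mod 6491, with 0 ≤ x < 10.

6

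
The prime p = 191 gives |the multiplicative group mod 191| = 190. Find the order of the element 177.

The order of 177 must divide p − 1 = 190 = 2 · 5 · 19.
Divisors: 1, 2, 5, 10, 19, 38, 95, 190.
Check each in increasing order: 177^1 ≡ 177;  177^2 ≡ 5;  177^5 ≡ 32;  177^10 ≡ 69;  177^19 ≡ 1.
Smallest exponent giving 1 is 19.

19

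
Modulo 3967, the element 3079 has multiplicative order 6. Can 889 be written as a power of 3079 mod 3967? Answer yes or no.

yes

⟨3079⟩ has order 6; its elements mod 3967 are {1, 888, 889, 3078, 3079, 3966}.
889 is in this set.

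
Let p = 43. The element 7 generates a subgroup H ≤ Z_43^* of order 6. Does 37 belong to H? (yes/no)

yes

⟨7⟩ has order 6; its elements mod 43 are {1, 6, 7, 36, 37, 42}.
37 is in this set.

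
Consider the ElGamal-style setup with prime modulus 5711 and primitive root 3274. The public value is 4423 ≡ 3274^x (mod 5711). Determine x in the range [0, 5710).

Baby-step giant-step with m = ceil(sqrt(5710)) = 76.
Baby table (3274^j mod 5711 for j=0..75):
  0:1  1:3274  2:5240  3:5627  4:4823  5:5298  6:1345  7:349
  8:426  9:1240  10:4950  11:4193  12:4349  13:1103  14:1870  15:188
  16:4435  17:2828  18:1341  19:4386  20:2310  21:1576  22:2791  23:134
  24:4680  25:5418  26:166  27:939  28:1768  29:3189  30:1078  31:5685
  32:541  33:824  34:2184  35:244  36:5027  37:5007  38:2348  39:346
  40:2026  41:2653  42:5202  43:1146  44:5588  45:2779  46:823  47:4621
  48:715  49:5111  50:184  51:2761  52:4712  53:1677  54:2227  55:3962
  56:1907  57:1395  58:4141  59:5431  60:2751  61:527  62:676  63:3067
  64:1420  65:326  66:5078  67:651  68:1171  69:1773  70:2426  71:4434
  72:5265  73:1812  74:4470  75:3198
Giant step factor: 3274^(-76) ≡ 5421 (mod 5711).
Scan 4423·5421^i mod 5711 for i = 0, 1, …:
  i=0: 4423   i=1: 2305   i=2: 5448   i=3: 2027
  i=4: 403   i=5: 3061   i=6: 3226   i=7: 1064
  i=8: 5545   i=9: 2452     …   i=44: 2810
  i=45: 1773
Match at i=45, j=69: x = 45·76 + 69 = 3489.

3489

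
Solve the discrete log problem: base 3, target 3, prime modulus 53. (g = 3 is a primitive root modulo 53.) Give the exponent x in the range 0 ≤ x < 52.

1

Baby-step giant-step with m = ceil(sqrt(52)) = 8.
Baby table (3^j mod 53 for j=0..7):
  0:1  1:3  2:9  3:27  4:28  5:31  6:40  7:14
Giant step factor: 3^(-8) ≡ 24 (mod 53).
Scan 3·24^i mod 53 for i = 0, 1, …:
  i=0: 3
Match at i=0, j=1: x = 0·8 + 1 = 1.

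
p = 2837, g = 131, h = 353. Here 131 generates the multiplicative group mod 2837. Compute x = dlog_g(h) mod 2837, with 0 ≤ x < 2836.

2469

Baby-step giant-step with m = ceil(sqrt(2836)) = 54.
Baby table (131^j mod 2837 for j=0..53):
  0:1  1:131  2:139  3:1187  4:2299  5:447  6:1817  7:2556
  8:70  9:659  10:1219  11:817  12:2058  13:83  14:2362  15:189
  16:2063  17:738  18:220  19:450  20:2210  21:136  22:794  23:1882
  24:2560  25:594  26:1215  27:293  28:1502  29:1009  30:1677  31:1238
  32:469  33:1862  34:2777  35:651  36:171  37:2542  38:1073  39:1550
  40:1623  41:2675  42:1474  43:178  44:622  45:2046  46:1348  47:694
  48:130  49:8  50:1048  51:1112  52:985  53:1370
Giant step factor: 131^(-54) ≡ 453 (mod 2837).
Scan 353·453^i mod 2837 for i = 0, 1, …:
  i=0: 353   i=1: 1037   i=2: 1656   i=3: 1200
  i=4: 1733   i=5: 2037   i=6: 736   i=7: 1479
  i=8: 455   i=9: 1851     …   i=44: 2139
  i=45: 1550
Match at i=45, j=39: x = 45·54 + 39 = 2469.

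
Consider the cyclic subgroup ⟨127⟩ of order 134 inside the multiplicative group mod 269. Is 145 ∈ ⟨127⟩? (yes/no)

no

145 ∈ ⟨127⟩ iff 145^134 ≡ 1 (mod 269), since |⟨127⟩| = 134.
145^134 mod 269 = 268.
Since 268 ≠ 1, 145 does not lie in the subgroup.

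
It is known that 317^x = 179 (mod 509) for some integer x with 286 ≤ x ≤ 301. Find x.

292

Compute 317^286 mod 509 = 443, then multiply by 317 repeatedly:
  317^286=443  317^287=456  317^288=505  317^289=259  317^290=154
  317^291=463  317^292=179
Found 179 at exponent 292.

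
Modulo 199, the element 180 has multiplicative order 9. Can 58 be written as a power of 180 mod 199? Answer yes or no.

yes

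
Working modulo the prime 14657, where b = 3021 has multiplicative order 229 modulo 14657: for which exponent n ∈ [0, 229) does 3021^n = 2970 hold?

158

Baby-step giant-step with m = ceil(sqrt(229)) = 16.
Baby table (3021^j mod 14657 for j=0..15):
  0:1  1:3021  2:9787  3:3358  4:1874  5:3752  6:4931  7:5039
  8:8853  9:10545  10:6784  11:3978  12:13455  13:3694  14:5597  15:9016
Giant step factor: 3021^(-16) ≡ 2618 (mod 14657).
Scan 2970·2618^i mod 14657 for i = 0, 1, …:
  i=0: 2970   i=1: 7250   i=2: 14342   i=3: 10779
  i=4: 4697   i=5: 14180   i=6: 11716   i=7: 10044
  i=8: 534   i=9: 5597
Match at i=9, j=14: n = 9·16 + 14 = 158.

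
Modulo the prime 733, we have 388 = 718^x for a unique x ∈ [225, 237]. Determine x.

236

Compute 718^225 mod 733 = 217, then multiply by 718 repeatedly:
  718^225=217  718^226=410  718^227=447  718^228=625  718^229=154
  718^230=622  718^231=199  718^232=680  718^233=62  718^234=536
  718^235=23  718^236=388
Found 388 at exponent 236.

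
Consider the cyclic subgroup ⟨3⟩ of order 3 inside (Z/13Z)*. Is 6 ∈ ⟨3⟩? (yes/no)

no

6 ∈ ⟨3⟩ iff 6^3 ≡ 1 (mod 13), since |⟨3⟩| = 3.
6^3 mod 13 = 8.
Since 8 ≠ 1, 6 does not lie in the subgroup.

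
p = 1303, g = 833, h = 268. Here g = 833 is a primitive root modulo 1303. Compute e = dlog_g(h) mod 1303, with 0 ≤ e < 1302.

82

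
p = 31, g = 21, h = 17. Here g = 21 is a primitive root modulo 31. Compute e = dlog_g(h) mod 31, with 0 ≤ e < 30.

23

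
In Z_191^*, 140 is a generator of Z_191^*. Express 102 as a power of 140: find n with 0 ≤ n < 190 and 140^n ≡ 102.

82

Baby-step giant-step with m = ceil(sqrt(190)) = 14.
Baby table (140^j mod 191 for j=0..13):
  0:1  1:140  2:118  3:94  4:172  5:14  6:50  7:124
  8:170  9:116  10:5  11:127  12:17  13:88
Giant step factor: 140^(-14) ≡ 2 (mod 191).
Scan 102·2^i mod 191 for i = 0, 1, …:
  i=0: 102   i=1: 13   i=2: 26   i=3: 52
  i=4: 104   i=5: 17
Match at i=5, j=12: n = 5·14 + 12 = 82.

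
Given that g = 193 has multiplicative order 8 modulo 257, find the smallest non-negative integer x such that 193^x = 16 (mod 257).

6

Successive powers of 193 modulo 257:
  193^0=1  193^1=193  193^2=241  193^3=253  193^4=256  193^5=64
  193^6=16
So 193^6 ≡ 16 (mod 257), giving x = 6.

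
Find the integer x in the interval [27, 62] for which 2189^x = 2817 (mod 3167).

Compute 2189^27 mod 3167 = 1666, then multiply by 2189 repeatedly:
  2189^27=1666  2189^28=1657  2189^29=958  2189^30=508  2189^31=395
  2189^32=64  2189^33=748  2189^34=33  2189^35=2563  2189^36=1650
  2189^37=1470  2189^38=158  2189^39=659  2189^40=1566  2189^41=1280
  2189^42=2292  2189^43=660  2189^44=588  2189^45=1330  2189^46=897
  2189^47=3160  2189^48=512  2189^49=2817
Found 2817 at exponent 49.

49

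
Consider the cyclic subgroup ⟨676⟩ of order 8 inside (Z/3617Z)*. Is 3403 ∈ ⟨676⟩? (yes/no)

no

3403 ∈ ⟨676⟩ iff 3403^8 ≡ 1 (mod 3617), since |⟨676⟩| = 8.
3403^8 mod 3617 = 433.
Since 433 ≠ 1, 3403 does not lie in the subgroup.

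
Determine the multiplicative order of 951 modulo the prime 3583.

3582

The order of 951 must divide p − 1 = 3582 = 2 · 3^2 · 199.
Divisors: 1, 2, 3, 6, 9, 18, 199, 398, 597, 1194, 1791, 3582.
Check each in increasing order: 951^1 ≡ 951;  951^2 ≡ 1485;  951^3 ≡ 533;  951^6 ≡ 1032;  951^9 ≡ 1857;  951^18 ≡ 1603;  951^199 ≡ 1724;  951^398 ≡ 1869;  951^597 ≡ 1039;  951^1194 ≡ 1038;  951^1791 ≡ 3582;  951^3582 ≡ 1.
Smallest exponent giving 1 is 3582.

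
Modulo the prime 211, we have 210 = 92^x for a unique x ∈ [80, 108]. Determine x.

105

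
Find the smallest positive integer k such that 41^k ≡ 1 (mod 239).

The order of 41 must divide p − 1 = 238 = 2 · 7 · 17.
Divisors: 1, 2, 7, 14, 17, 34, 119, 238.
Check each in increasing order: 41^1 ≡ 41;  41^2 ≡ 8;  41^7 ≡ 199;  41^14 ≡ 166;  41^17 ≡ 195;  41^34 ≡ 24;  41^119 ≡ 238;  41^238 ≡ 1.
Smallest exponent giving 1 is 238.

238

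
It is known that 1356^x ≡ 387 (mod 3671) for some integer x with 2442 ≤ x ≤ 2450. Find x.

Compute 1356^2442 mod 3671 = 3452, then multiply by 1356 repeatedly:
  1356^2442=3452  1356^2443=387
Found 387 at exponent 2443.

2443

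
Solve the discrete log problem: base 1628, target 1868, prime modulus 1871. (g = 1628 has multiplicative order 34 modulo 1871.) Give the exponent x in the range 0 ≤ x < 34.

7

Successive powers of 1628 modulo 1871:
  1628^0=1  1628^1=1628  1628^2=1048  1628^3=1663  1628^4=27  1628^5=923
  1628^6=231  1628^7=1868
So 1628^7 ≡ 1868 (mod 1871), giving x = 7.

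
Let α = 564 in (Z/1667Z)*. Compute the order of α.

49

The order of 564 must divide p − 1 = 1666 = 2 · 7^2 · 17.
Divisors: 1, 2, 7, 14, 17, 34, 49, 98, 119, 238, 833, 1666.
Check each in increasing order: 564^1 ≡ 564;  564^2 ≡ 1366;  564^7 ≡ 712;  564^14 ≡ 176;  564^17 ≡ 844;  564^34 ≡ 527;  564^49 ≡ 1.
Smallest exponent giving 1 is 49.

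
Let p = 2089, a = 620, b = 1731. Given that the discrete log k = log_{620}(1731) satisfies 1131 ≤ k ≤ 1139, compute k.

1131

Compute 620^1131 mod 2089 = 1731, then multiply by 620 repeatedly:
  620^1131=1731
Found 1731 at exponent 1131.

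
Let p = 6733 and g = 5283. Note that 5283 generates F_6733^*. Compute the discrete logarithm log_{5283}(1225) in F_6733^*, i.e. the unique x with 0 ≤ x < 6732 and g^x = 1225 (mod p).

5756

Baby-step giant-step with m = ceil(sqrt(6732)) = 83.
Baby table (5283^j mod 6733 for j=0..82):
  0:1  1:5283  2:1804  3:3337  4:2377  5:646  6:5920  7:575
  8:1142  9:418  10:6603  11:6709  12:1135  13:3835  14:708  15:3549
  16:4695  17:6046  18:6399  19:6257  20:3434  21:3120  22:576  23:6425
  24:2222  25:3207  26:2353  27:1781  28:3022  29:1283  30:4691  31:5113
  32:5916  33:6375  34:659  35:536  36:3828  37:4125  38:4387  39:1535
  40:2873  41:1877  42:5215  43:6142  44:1859  45:4383  46:602  47:2390
  48:1995  49:2440  50:3558  51:5111  52:2083  53:2767  54:718  55:2515
  56:2536  57:5751  58:3237  59:5984  60:2037  61:2137  62:5263  63:3872
  64:922  65:2967  66:237  67:6466  68:3369  69:3108  70:4510  71:4976
  72:2576  73:1615  74:1334  75:4804  76:2855  77:1045  78:6408  79:6673
  80:6204  81:6221  82:1770
Giant step factor: 5283^(-83) ≡ 1520 (mod 6733).
Scan 1225·1520^i mod 6733 for i = 0, 1, …:
  i=0: 1225   i=1: 3692   i=2: 3251   i=3: 6231
  i=4: 4522   i=5: 5780   i=6: 5768   i=7: 994
  i=8: 2688   i=9: 5562     …   i=68: 1281
  i=69: 1283
Match at i=69, j=29: x = 69·83 + 29 = 5756.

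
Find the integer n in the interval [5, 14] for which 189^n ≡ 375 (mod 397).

7

Compute 189^5 mod 397 = 223, then multiply by 189 repeatedly:
  189^5=223  189^6=65  189^7=375
Found 375 at exponent 7.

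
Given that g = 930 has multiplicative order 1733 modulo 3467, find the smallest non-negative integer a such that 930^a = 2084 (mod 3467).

1009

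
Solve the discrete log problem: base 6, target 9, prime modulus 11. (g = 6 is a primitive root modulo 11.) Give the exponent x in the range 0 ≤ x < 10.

4

Successive powers of 6 modulo 11:
  6^0=1  6^1=6  6^2=3  6^3=7  6^4=9
So 6^4 ≡ 9 (mod 11), giving x = 4.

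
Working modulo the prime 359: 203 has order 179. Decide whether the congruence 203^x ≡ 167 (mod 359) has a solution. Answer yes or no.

no

167 ∈ ⟨203⟩ iff 167^179 ≡ 1 (mod 359), since |⟨203⟩| = 179.
167^179 mod 359 = 358.
Since 358 ≠ 1, 167 does not lie in the subgroup.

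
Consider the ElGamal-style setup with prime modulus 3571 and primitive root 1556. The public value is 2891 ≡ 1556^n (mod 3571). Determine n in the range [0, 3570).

2882

Baby-step giant-step with m = ceil(sqrt(3570)) = 60.
Baby table (1556^j mod 3571 for j=0..59):
  0:1  1:1556  2:3569  3:459  4:4  5:2653  6:3563  7:1836
  8:16  9:3470  10:3539  11:202  12:64  13:3167  14:3443  15:808
  16:256  17:1955  18:3059  19:3232  20:1024  21:678  22:1523  23:2215
  24:525  25:2712  26:2521  27:1718  28:2100  29:135  30:2942  31:3301
  32:1258  33:540  34:1055  35:2491  36:1461  37:2160  38:649  39:2822
  40:2273  41:1498  42:2596  43:575  44:1950  45:2421  46:3242  47:2300
  48:658  49:2542  50:2255  51:2058  52:2632  53:3026  54:1878  55:1090
  56:3386  57:1391  58:370  59:789
Giant step factor: 1556^(-60) ≡ 3045 (mod 3571).
Scan 2891·3045^i mod 3571 for i = 0, 1, …:
  i=0: 2891   i=1: 580   i=2: 2026   i=3: 2053
  i=4: 2135   i=5: 1855   i=6: 2724   i=7: 2718
  i=8: 2303   i=9: 2762     …   i=47: 1480
  i=48: 3569
Match at i=48, j=2: n = 48·60 + 2 = 2882.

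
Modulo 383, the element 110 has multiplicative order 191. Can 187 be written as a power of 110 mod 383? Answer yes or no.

no

187 ∈ ⟨110⟩ iff 187^191 ≡ 1 (mod 383), since |⟨110⟩| = 191.
187^191 mod 383 = 382.
Since 382 ≠ 1, 187 does not lie in the subgroup.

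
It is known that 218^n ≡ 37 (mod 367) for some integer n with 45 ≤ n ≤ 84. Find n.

68

Compute 218^45 mod 367 = 86, then multiply by 218 repeatedly:
  218^45=86  218^46=31  218^47=152  218^48=106  218^49=354
  218^50=102  218^51=216  218^52=112  218^53=194  218^54=87
  218^55=249  218^56=333  218^57=295  218^58=85  218^59=180
  218^60=338  218^61=284  218^62=256  218^63=24  218^64=94
  218^65=307  218^66=132  218^67=150  218^68=37
Found 37 at exponent 68.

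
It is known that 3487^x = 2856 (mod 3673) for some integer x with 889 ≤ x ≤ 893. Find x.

Compute 3487^889 mod 3673 = 725, then multiply by 3487 repeatedly:
  3487^889=725  3487^890=1051  3487^891=2856
Found 2856 at exponent 891.

891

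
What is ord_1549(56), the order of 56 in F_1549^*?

1548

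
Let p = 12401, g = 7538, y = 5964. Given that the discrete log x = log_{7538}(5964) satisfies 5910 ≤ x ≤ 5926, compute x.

5912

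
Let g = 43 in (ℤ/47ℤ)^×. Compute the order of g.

The order of 43 must divide p − 1 = 46 = 2 · 23.
Divisors: 1, 2, 23, 46.
Check each in increasing order: 43^1 ≡ 43;  43^2 ≡ 16;  43^23 ≡ 46;  43^46 ≡ 1.
Smallest exponent giving 1 is 46.

46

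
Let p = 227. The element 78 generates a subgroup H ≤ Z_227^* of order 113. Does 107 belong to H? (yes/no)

107 ∈ ⟨78⟩ iff 107^113 ≡ 1 (mod 227), since |⟨78⟩| = 113.
107^113 mod 227 = 226.
Since 226 ≠ 1, 107 does not lie in the subgroup.

no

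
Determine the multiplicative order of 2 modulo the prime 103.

51

The order of 2 must divide p − 1 = 102 = 2 · 3 · 17.
Divisors: 1, 2, 3, 6, 17, 34, 51, 102.
Check each in increasing order: 2^1 ≡ 2;  2^2 ≡ 4;  2^3 ≡ 8;  2^6 ≡ 64;  2^17 ≡ 56;  2^34 ≡ 46;  2^51 ≡ 1.
Smallest exponent giving 1 is 51.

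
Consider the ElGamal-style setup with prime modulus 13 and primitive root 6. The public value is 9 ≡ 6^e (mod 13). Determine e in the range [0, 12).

Successive powers of 6 modulo 13:
  6^0=1  6^1=6  6^2=10  6^3=8  6^4=9
So 6^4 ≡ 9 (mod 13), giving e = 4.

4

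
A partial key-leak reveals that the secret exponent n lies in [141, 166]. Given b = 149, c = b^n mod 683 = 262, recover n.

Compute 149^141 mod 683 = 271, then multiply by 149 repeatedly:
  149^141=271  149^142=82  149^143=607  149^144=287  149^145=417
  149^146=663  149^147=435  149^148=613  149^149=498  149^150=438
  149^151=377  149^152=167  149^153=295  149^154=243  149^155=8
  149^156=509  149^157=28  149^158=74  149^159=98  149^160=259
  149^161=343  149^162=565  149^163=176  149^164=270  149^165=616
  149^166=262
Found 262 at exponent 166.

166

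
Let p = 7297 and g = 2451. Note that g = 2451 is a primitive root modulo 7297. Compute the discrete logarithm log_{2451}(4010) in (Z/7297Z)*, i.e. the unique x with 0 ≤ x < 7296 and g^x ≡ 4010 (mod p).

1002

Baby-step giant-step with m = ceil(sqrt(7296)) = 86.
Baby table (2451^j mod 7297 for j=0..85):
  0:1  1:2451  2:1970  3:5153  4:6193  5:1283  6:6923  7:2748
  8:217  9:6483  10:4264  11:1760  12:1233  13:1125  14:6406  15:5259
  16:3307  17:5787  18:5866  19:2476  20:4869  21:3324  22:3672  23:2871
  24:2513  25:695  26:3244  27:4611  28:5805  29:6202  30:1451  31:2762
  32:5343  33:4875  34:3436  35:898  36:4601  37:3186  38:1096  39:1000
  40:6505  41:7107  42:1318  43:5144  44:6025  45:5444  46:4328  47:5387
  48:3264  49:2552  50:1423  51:7104  52:1262  53:6531  54:5160  55:1459
  56:479  57:6509  58:2317  59:1901  60:3865  61:1609  62:3279  63:2832
  64:1785  65:4132  66:6593  67:3885  68:6847  69:6194  70:3734  71:1596
  72:604  73:6410  74:469  75:3890  76:4508  77:1450  78:311  79:3373
  80:7019  81:4540  82:6912  83:4975  84:438  85:879
Giant step factor: 2451^(-86) ≡ 6585 (mod 7297).
Scan 4010·6585^i mod 7297 for i = 0, 1, …:
  i=0: 4010   i=1: 5304   i=2: 3398   i=3: 3228
  i=4: 219   i=5: 4606   i=6: 4178   i=7: 2440
  i=8: 6703   i=9: 6999   i=10: 563   i=11: 479
Match at i=11, j=56: x = 11·86 + 56 = 1002.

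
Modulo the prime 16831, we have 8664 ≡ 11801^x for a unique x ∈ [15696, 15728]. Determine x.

15715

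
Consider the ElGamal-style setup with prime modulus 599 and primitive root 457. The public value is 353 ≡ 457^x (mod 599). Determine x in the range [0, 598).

461

Baby-step giant-step with m = ceil(sqrt(598)) = 25.
Baby table (457^j mod 599 for j=0..24):
  0:1  1:457  2:397  3:531  4:72  5:558  6:431  7:495
  8:392  9:43  10:483  11:299  12:71  13:101  14:34  15:563
  16:320  17:84  18:52  19:403  20:278  21:58  22:150  23:264
  24:249
Giant step factor: 457^(-25) ≡ 458 (mod 599).
Scan 353·458^i mod 599 for i = 0, 1, …:
  i=0: 353   i=1: 543   i=2: 109   i=3: 205
  i=4: 446   i=5: 9   i=6: 528   i=7: 427
  i=8: 292   i=9: 159     …   i=17: 308
  i=18: 299
Match at i=18, j=11: x = 18·25 + 11 = 461.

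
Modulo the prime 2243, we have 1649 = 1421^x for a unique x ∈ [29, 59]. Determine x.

48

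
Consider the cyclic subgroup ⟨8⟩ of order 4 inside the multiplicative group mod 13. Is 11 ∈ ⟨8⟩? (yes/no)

no

⟨8⟩ has order 4; its elements mod 13 are {1, 5, 8, 12}.
11 is not in this set.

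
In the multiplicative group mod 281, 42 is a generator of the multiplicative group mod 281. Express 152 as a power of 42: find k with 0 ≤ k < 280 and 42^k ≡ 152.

259

Baby-step giant-step with m = ceil(sqrt(280)) = 17.
Baby table (42^j mod 281 for j=0..16):
  0:1  1:42  2:78  3:185  4:183  5:99  6:224  7:135
  8:50  9:133  10:247  11:258  12:158  13:173  14:241  15:6
  16:252
Giant step factor: 42^(-17) ≡ 278 (mod 281).
Scan 152·278^i mod 281 for i = 0, 1, …:
  i=0: 152   i=1: 106   i=2: 244   i=3: 111
  i=4: 229   i=5: 156   i=6: 94   i=7: 280
  i=8: 3   i=9: 272     …   i=14: 220
  i=15: 183
Match at i=15, j=4: k = 15·17 + 4 = 259.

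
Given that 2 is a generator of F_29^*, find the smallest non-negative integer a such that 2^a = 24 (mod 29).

8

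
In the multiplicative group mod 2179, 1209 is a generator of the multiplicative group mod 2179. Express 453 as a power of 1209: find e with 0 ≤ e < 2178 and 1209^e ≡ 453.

1121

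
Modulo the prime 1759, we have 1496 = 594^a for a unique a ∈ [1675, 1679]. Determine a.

1678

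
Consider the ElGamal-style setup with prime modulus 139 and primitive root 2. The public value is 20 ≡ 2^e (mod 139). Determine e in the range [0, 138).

Baby-step giant-step with m = ceil(sqrt(138)) = 12.
Baby table (2^j mod 139 for j=0..11):
  0:1  1:2  2:4  3:8  4:16  5:32  6:64  7:128
  8:117  9:95  10:51  11:102
Giant step factor: 2^(-12) ≡ 77 (mod 139).
Scan 20·77^i mod 139 for i = 0, 1, …:
  i=0: 20   i=1: 11   i=2: 13   i=3: 28
  i=4: 71   i=5: 46   i=6: 67   i=7: 16
Match at i=7, j=4: e = 7·12 + 4 = 88.

88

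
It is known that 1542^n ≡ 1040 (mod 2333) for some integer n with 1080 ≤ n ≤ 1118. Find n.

1080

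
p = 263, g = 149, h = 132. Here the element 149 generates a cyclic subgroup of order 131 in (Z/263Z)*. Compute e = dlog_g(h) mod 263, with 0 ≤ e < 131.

97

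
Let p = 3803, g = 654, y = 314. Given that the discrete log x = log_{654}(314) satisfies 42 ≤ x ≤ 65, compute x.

Compute 654^42 mod 3803 = 2801, then multiply by 654 repeatedly:
  654^42=2801  654^43=2611  654^44=47  654^45=314
Found 314 at exponent 45.

45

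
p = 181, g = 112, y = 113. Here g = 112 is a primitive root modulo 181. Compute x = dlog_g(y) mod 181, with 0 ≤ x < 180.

33

Baby-step giant-step with m = ceil(sqrt(180)) = 14.
Baby table (112^j mod 181 for j=0..13):
  0:1  1:112  2:55  3:6  4:129  5:149  6:36  7:50
  8:170  9:35  10:119  11:115  12:29  13:171
Giant step factor: 112^(-14) ≡ 165 (mod 181).
Scan 113·165^i mod 181 for i = 0, 1, …:
  i=0: 113   i=1: 2   i=2: 149
Match at i=2, j=5: x = 2·14 + 5 = 33.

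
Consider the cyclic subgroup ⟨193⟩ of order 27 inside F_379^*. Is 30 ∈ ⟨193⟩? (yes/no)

30 ∈ ⟨193⟩ iff 30^27 ≡ 1 (mod 379), since |⟨193⟩| = 27.
30^27 mod 379 = 125.
Since 125 ≠ 1, 30 does not lie in the subgroup.

no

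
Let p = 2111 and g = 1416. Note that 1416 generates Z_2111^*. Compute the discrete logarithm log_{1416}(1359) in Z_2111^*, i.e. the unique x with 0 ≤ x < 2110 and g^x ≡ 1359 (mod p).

Baby-step giant-step with m = ceil(sqrt(2110)) = 46.
Baby table (1416^j mod 2111 for j=0..45):
  0:1  1:1416  2:1717  3:1511  4:1133  5:2079  6:1130  7:2053
  8:201  9:1742  10:1024  11:1838  12:1856  13:2012  14:1253  15:1008
  16:292  17:1827  18:1057  19:13  20:1520  21:1211  22:644  23:2063
  24:1695  25:2024  26:1357  27:502  28:1536  29:646  30:673  31:907
  32:824  33:1512  34:438  35:1685  36:530  37:1075  38:169  39:761
  40:966  41:2039  42:1487  43:925  44:980  45:753
Giant step factor: 1416^(-46) ≡ 1936 (mod 2111).
Scan 1359·1936^i mod 2111 for i = 0, 1, …:
  i=0: 1359   i=1: 718   i=2: 1010   i=3: 574
  i=4: 878   i=5: 453   i=6: 943   i=7: 1744
  i=8: 895   i=9: 1700     …   i=37: 1291
  i=38: 2063
Match at i=38, j=23: x = 38·46 + 23 = 1771.

1771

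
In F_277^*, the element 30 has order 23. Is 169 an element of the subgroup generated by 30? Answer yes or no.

yes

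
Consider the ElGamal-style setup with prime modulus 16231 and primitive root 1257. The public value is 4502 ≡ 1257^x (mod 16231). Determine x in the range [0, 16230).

Baby-step giant-step with m = ceil(sqrt(16230)) = 128.
Baby table (1257^j mod 16231 for j=0..127):
  0:1  1:1257  2:5642  3:15278  4:3173  5:11866  6:15504  7:11328
  8:4709  9:11129  10:14262  11:8310  12:9137  13:9892  14:1298  15:8486
  16:3135  17:12793  18:12111  19:15080  20:13983  21:14689  22:9426  23:16083
  24:8736  25:8996  26:11196  27:1095  28:13011  29:10210  30:11480  31:1001
  32:8470  33:15485  34:3676  35:11128  36:13005  37:2668  38:10090  39:6719
  40:5663  41:9213  42:8038  43:8084  44:982  45:818  46:5673  47:5552
  48:15765  49:14785  50:250  51:5861  52:14634  53:5215  54:14162  55:12458
  56:13022  57:7806  58:8618  59:6749  60:10911  61:16163  62:11910  63:5888
  64:16111  65:11470  66:4662  67:743  68:8784  69:4408  70:6085  71:4044
  72:3005  73:11693  74:9046  75:9122  76:7268  77:14054  78:6550  79:4233
  80:13344  81:6785  82:7470  83:8272  84:10064  85:6499  86:5050  87:1529
  88:6695  89:7957  90:3653  91:14679  92:13087  93:8356  94:2035  95:9728
  96:6153  97:8365  98:13348  99:11813  100:13807  101:4460  102:6525  103:5270
  104:2142  105:14379  106:9300  107:3780  108:12008  109:15457  110:942  111:15462
  112:7227  113:11210  114:2462  115:10844  116:13099  117:7209  118:4815  119:14523
  120:11767  121:4678  122:4624  123:1670  124:5391  125:8160  126:15359  127:7604
Giant step factor: 1257^(-128) ≡ 3076 (mod 16231).
Scan 4502·3076^i mod 16231 for i = 0, 1, …:
  i=0: 4502   i=1: 3109   i=2: 3225   i=3: 2959
  i=4: 12524   i=5: 7661   i=6: 14055   i=7: 10027
  i=8: 4152   i=9: 13986     …   i=32: 1344
  i=33: 11470
Match at i=33, j=65: x = 33·128 + 65 = 4289.

4289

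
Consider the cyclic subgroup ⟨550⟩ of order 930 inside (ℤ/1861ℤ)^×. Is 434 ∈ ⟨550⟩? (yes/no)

yes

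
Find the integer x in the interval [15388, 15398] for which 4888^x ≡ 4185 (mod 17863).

Compute 4888^15388 mod 17863 = 313, then multiply by 4888 repeatedly:
  4888^15388=313  4888^15389=11589  4888^15390=3459  4888^15391=9194  4888^15392=14827
  4888^15393=4185
Found 4185 at exponent 15393.

15393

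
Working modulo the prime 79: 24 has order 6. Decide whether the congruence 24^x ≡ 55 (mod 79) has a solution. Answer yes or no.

⟨24⟩ has order 6; its elements mod 79 are {1, 23, 24, 55, 56, 78}.
55 is in this set.

yes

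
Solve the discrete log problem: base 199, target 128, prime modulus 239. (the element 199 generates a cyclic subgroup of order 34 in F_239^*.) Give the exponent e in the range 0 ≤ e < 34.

12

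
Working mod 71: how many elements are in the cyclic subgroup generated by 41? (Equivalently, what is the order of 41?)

14

The order of 41 must divide p − 1 = 70 = 2 · 5 · 7.
Divisors: 1, 2, 5, 7, 10, 14, 35, 70.
Check each in increasing order: 41^1 ≡ 41;  41^2 ≡ 48;  41^5 ≡ 34;  41^7 ≡ 70;  41^10 ≡ 20;  41^14 ≡ 1.
Smallest exponent giving 1 is 14.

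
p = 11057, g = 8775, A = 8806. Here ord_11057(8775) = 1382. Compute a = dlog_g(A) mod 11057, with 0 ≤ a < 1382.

527

Baby-step giant-step with m = ceil(sqrt(1382)) = 38.
Baby table (8775^j mod 11057 for j=0..37):
  0:1  1:8775  2:10734  3:7324  4:4816  5:546  6:3469  7:554
  8:7327  9:9027  10:10634  11:3327  12:3945  13:8965  14:8377  15:1239
  16:3194  17:8912  18:7696  19:7301  20:2017  21:7975  22:872  23:356
  24:5826  25:6639  26:8949  27:661  28:6407  29:7637  30:9255  31:10017
  32:7082  33:4210  34:1313  35:181  36:7124  37:7879
Giant step factor: 8775^(-38) ≡ 2302 (mod 11057).
Scan 8806·2302^i mod 11057 for i = 0, 1, …:
  i=0: 8806   i=1: 3931   i=2: 4536   i=3: 4064
  i=4: 1106   i=5: 2902   i=6: 1976   i=7: 4325
  i=8: 4850   i=9: 8187   i=10: 5346   i=11: 51
  i=12: 6832   i=13: 4210
Match at i=13, j=33: a = 13·38 + 33 = 527.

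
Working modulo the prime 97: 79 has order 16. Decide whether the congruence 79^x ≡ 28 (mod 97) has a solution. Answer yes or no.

no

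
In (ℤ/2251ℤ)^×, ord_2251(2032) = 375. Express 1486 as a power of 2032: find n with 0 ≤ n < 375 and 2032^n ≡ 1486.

50

Baby-step giant-step with m = ceil(sqrt(375)) = 20.
Baby table (2032^j mod 2251 for j=0..19):
  0:1  1:2032  2:690  3:1958  4:1139  5:420  6:311  7:1672
  8:745  9:1168  10:822  11:62  12:2179  13:11  14:2093  15:837
  16:1279  17:1274  18:118  19:1170
Giant step factor: 2032^(-20) ≡ 170 (mod 2251).
Scan 1486·170^i mod 2251 for i = 0, 1, …:
  i=0: 1486   i=1: 508   i=2: 822
Match at i=2, j=10: n = 2·20 + 10 = 50.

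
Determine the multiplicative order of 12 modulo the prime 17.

The order of 12 must divide p − 1 = 16 = 2^4.
Divisors: 1, 2, 4, 8, 16.
Check each in increasing order: 12^1 ≡ 12;  12^2 ≡ 8;  12^4 ≡ 13;  12^8 ≡ 16;  12^16 ≡ 1.
Smallest exponent giving 1 is 16.

16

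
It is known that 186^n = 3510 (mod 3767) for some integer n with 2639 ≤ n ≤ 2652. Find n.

Compute 186^2639 mod 3767 = 309, then multiply by 186 repeatedly:
  186^2639=309  186^2640=969  186^2641=3185  186^2642=991  186^2643=3510
Found 3510 at exponent 2643.

2643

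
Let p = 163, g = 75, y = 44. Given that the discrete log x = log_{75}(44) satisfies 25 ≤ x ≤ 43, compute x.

35

Compute 75^25 mod 163 = 148, then multiply by 75 repeatedly:
  75^25=148  75^26=16  75^27=59  75^28=24  75^29=7
  75^30=36  75^31=92  75^32=54  75^33=138  75^34=81
  75^35=44
Found 44 at exponent 35.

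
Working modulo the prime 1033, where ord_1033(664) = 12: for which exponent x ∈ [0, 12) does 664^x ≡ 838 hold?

Successive powers of 664 modulo 1033:
  664^0=1  664^1=664  664^2=838
So 664^2 ≡ 838 (mod 1033), giving x = 2.

2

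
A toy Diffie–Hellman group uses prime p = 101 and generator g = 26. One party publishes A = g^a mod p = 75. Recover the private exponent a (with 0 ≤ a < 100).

51

Baby-step giant-step with m = ceil(sqrt(100)) = 10.
Baby table (26^j mod 101 for j=0..9):
  0:1  1:26  2:70  3:2  4:52  5:39  6:4  7:3
  8:78  9:8
Giant step factor: 26^(-10) ≡ 17 (mod 101).
Scan 75·17^i mod 101 for i = 0, 1, …:
  i=0: 75   i=1: 63   i=2: 61   i=3: 27
  i=4: 55   i=5: 26
Match at i=5, j=1: a = 5·10 + 1 = 51.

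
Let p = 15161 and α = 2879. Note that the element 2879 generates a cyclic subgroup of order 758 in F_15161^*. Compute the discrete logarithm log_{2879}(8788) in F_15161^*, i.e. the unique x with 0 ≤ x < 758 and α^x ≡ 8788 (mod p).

62

Baby-step giant-step with m = ceil(sqrt(758)) = 28.
Baby table (2879^j mod 15161 for j=0..27):
  0:1  1:2879  2:10735  3:7947  4:1464  5:98  6:9244  7:5921
  8:5595  9:7023  10:9604  11:11413  12:4140  13:2514  14:6009  15:1210
  16:11721  17:11534  18:3796  19:12764  20:12453  21:11583  22:8418  23:8144
  24:7670  25:7514  26:13220  27:6270
Giant step factor: 2879^(-28) ≡ 9369 (mod 15161).
Scan 8788·9369^i mod 15161 for i = 0, 1, …:
  i=0: 8788   i=1: 10542   i=2: 9244
Match at i=2, j=6: x = 2·28 + 6 = 62.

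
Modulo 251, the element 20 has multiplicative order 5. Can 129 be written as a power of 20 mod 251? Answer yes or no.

no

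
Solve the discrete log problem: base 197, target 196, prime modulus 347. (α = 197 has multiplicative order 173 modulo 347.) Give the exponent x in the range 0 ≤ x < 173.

Baby-step giant-step with m = ceil(sqrt(173)) = 14.
Baby table (197^j mod 347 for j=0..13):
  0:1  1:197  2:292  3:269  4:249  5:126  6:185  7:10
  8:235  9:144  10:261  11:61  12:219  13:115
Giant step factor: 197^(-14) ≡ 59 (mod 347).
Scan 196·59^i mod 347 for i = 0, 1, …:
  i=0: 196   i=1: 113   i=2: 74   i=3: 202
  i=4: 120   i=5: 140   i=6: 279   i=7: 152
  i=8: 293   i=9: 284   i=10: 100   i=11: 1
Match at i=11, j=0: x = 11·14 + 0 = 154.

154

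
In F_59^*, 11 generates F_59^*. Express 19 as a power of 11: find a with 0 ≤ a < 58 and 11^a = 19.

34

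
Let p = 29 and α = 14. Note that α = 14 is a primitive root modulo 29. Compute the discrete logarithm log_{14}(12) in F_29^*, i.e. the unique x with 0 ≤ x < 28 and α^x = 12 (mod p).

7

Successive powers of 14 modulo 29:
  14^0=1  14^1=14  14^2=22  14^3=18  14^4=20  14^5=19
  14^6=5  14^7=12
So 14^7 ≡ 12 (mod 29), giving x = 7.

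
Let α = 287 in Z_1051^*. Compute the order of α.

525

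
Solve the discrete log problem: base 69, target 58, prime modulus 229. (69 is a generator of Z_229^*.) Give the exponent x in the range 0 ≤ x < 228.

Baby-step giant-step with m = ceil(sqrt(228)) = 16.
Baby table (69^j mod 229 for j=0..15):
  0:1  1:69  2:181  3:123  4:14  5:50  6:15  7:119
  8:196  9:13  10:210  11:63  12:225  13:182  14:192  15:195
Giant step factor: 69^(-16) ≡ 184 (mod 229).
Scan 58·184^i mod 229 for i = 0, 1, …:
  i=0: 58   i=1: 138   i=2: 202   i=3: 70
  i=4: 56   i=5: 228   i=6: 45   i=7: 36
  i=8: 212   i=9: 78   i=10: 154   i=11: 169
  i=12: 181
Match at i=12, j=2: x = 12·16 + 2 = 194.

194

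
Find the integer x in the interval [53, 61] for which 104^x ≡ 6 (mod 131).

53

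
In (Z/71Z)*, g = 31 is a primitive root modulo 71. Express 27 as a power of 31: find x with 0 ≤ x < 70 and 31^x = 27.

Baby-step giant-step with m = ceil(sqrt(70)) = 9.
Baby table (31^j mod 71 for j=0..8):
  0:1  1:31  2:38  3:42  4:24  5:34  6:60  7:14
  8:8
Giant step factor: 31^(-9) ≡ 69 (mod 71).
Scan 27·69^i mod 71 for i = 0, 1, …:
  i=0: 27   i=1: 17   i=2: 37   i=3: 68
  i=4: 6   i=5: 59   i=6: 24
Match at i=6, j=4: x = 6·9 + 4 = 58.

58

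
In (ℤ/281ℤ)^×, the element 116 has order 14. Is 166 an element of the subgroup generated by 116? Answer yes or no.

no

166 ∈ ⟨116⟩ iff 166^14 ≡ 1 (mod 281), since |⟨116⟩| = 14.
166^14 mod 281 = 274.
Since 274 ≠ 1, 166 does not lie in the subgroup.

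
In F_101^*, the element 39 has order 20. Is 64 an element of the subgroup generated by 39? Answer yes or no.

no

⟨39⟩ has order 20; its elements mod 101 are {1, 6, 10, 14, 17, 32, 36, 39, 41, 44, 57, 60, 62, 65, 69, 84, 87, 91, 95, 100}.
64 is not in this set.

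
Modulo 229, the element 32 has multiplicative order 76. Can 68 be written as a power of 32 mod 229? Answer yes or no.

yes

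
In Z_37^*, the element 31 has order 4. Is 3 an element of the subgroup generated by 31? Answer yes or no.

no

⟨31⟩ has order 4; its elements mod 37 are {1, 6, 31, 36}.
3 is not in this set.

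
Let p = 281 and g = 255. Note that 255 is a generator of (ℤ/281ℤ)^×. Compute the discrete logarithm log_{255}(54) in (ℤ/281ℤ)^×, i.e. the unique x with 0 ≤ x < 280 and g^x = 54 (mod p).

279

Baby-step giant-step with m = ceil(sqrt(280)) = 17.
Baby table (255^j mod 281 for j=0..16):
  0:1  1:255  2:114  3:127  4:70  5:147  6:112  7:179
  8:123  9:174  10:253  11:166  12:180  13:97  14:7  15:99
  16:236
Giant step factor: 255^(-17) ≡ 55 (mod 281).
Scan 54·55^i mod 281 for i = 0, 1, …:
  i=0: 54   i=1: 160   i=2: 89   i=3: 118
  i=4: 27   i=5: 80   i=6: 185   i=7: 59
  i=8: 154   i=9: 40     …   i=15: 85
  i=16: 179
Match at i=16, j=7: x = 16·17 + 7 = 279.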